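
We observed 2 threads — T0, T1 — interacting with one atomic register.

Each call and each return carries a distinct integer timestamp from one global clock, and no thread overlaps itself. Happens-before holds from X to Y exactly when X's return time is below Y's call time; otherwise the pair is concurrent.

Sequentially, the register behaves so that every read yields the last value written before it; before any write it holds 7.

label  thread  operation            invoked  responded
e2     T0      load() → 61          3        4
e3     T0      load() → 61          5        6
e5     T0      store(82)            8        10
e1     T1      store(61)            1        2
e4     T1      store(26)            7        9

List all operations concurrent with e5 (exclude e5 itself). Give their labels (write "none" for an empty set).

e4

concurrent with e5 ([8,10]): every op whose interval crosses 8..10
e1 [1,2]: before
e2 [3,4]: before
e3 [5,6]: before
e4 [7,9]: concurrent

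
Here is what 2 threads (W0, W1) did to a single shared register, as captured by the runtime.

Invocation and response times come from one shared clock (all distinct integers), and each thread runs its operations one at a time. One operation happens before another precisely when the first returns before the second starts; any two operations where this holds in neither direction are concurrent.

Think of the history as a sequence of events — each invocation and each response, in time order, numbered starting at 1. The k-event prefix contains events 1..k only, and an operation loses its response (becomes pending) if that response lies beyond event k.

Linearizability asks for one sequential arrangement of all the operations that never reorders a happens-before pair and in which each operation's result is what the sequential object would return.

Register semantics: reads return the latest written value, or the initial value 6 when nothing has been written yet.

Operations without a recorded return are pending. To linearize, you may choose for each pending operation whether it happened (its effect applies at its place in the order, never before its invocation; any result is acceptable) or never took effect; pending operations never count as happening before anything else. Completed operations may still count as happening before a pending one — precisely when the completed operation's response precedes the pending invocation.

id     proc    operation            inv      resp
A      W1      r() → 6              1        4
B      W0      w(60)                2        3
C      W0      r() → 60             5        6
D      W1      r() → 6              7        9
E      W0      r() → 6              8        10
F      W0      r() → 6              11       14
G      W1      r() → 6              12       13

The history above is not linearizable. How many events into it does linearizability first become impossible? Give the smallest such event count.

9

events 1..8 are linearizable, e.g. via A, B, C:
step 1: A r() → 6 — value 6
step 2: B w(60) — value 60
step 3: C r() → 60 — value 60
with event 9 included (D responding at time 9), all real-time-consistent orders fail
including or dropping the 1 pending operation (E) in any combination fails
take A, B, C, D (pending dropped): step 4 already fails, because D r() → 6 cannot occur there
take B, A, C, D (pending dropped): step 2 already fails, because A r() → 6 cannot occur there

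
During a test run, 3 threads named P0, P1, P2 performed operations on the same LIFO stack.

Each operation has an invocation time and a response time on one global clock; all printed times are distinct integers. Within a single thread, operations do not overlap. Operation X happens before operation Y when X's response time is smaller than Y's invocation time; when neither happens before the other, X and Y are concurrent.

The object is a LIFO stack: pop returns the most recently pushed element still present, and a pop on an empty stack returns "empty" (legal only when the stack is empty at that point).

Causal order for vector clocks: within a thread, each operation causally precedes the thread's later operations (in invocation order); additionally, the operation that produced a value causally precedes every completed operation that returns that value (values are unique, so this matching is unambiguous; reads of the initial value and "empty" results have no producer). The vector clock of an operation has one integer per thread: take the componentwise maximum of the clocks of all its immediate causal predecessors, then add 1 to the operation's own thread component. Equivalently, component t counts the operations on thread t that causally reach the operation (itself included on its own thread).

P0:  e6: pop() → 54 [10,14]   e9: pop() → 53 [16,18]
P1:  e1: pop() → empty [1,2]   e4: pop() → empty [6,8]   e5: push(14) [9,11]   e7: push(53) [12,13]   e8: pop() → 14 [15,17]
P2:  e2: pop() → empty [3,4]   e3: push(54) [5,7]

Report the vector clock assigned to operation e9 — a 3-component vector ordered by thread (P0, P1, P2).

no predecessors for e2 (invoked 3): P2 increments from zero → (0, 0, 1)
no predecessors for e1 (invoked 1): P1 increments from zero → (0, 1, 0)
invoked at 5, e3 merges VC(e2)=(0, 0, 1) and bumps P2's slot → (0, 0, 2)
invoked at 6, e4 merges VC(e1)=(0, 1, 0) and bumps P1's slot → (0, 2, 0)
invoked at 9, e5 merges VC(e4)=(0, 2, 0) and bumps P1's slot → (0, 3, 0)
invoked at 10, e6 merges VC(e3)=(0, 0, 2) and bumps P0's slot → (1, 0, 2)
invoked at 12, e7 merges VC(e5)=(0, 3, 0) and bumps P1's slot → (0, 4, 0)
invoked at 15, e8 merges VC(e5)=(0, 3, 0), VC(e7)=(0, 4, 0) and bumps P1's slot → (0, 5, 0)
invoked at 16, e9 merges VC(e6)=(1, 0, 2), VC(e7)=(0, 4, 0) and bumps P0's slot → (2, 4, 2)
target: VC(e9) = (2, 4, 2)

(2, 4, 2)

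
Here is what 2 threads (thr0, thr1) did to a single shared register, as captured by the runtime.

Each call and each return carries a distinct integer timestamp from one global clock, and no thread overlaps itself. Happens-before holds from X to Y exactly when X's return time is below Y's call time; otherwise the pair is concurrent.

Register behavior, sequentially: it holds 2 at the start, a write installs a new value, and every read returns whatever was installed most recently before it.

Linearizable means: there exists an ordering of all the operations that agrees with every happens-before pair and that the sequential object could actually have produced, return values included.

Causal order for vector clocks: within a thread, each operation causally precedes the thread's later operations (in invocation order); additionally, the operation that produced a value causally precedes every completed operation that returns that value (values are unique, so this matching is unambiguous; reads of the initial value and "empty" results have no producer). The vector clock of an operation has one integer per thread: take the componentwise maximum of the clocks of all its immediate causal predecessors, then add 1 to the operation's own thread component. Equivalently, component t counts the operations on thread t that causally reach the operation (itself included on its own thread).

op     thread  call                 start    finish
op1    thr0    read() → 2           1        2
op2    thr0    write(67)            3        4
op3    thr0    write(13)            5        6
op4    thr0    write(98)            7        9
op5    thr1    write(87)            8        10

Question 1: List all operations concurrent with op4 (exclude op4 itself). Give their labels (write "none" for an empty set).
Answer: op5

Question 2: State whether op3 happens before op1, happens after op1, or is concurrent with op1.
Answer: after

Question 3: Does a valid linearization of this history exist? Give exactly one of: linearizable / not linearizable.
linearizable

one valid linearization: op1, op2, op3, op4, op5
after step 1 (op1 read() → 2): value 2
after step 2 (op2 write(67)): value 67
after step 3 (op3 write(13)): value 13
after step 4 (op4 write(98)): value 98
after step 5 (op5 write(87)): value 87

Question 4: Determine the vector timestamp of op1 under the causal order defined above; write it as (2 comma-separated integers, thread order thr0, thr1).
Answer: (1, 0)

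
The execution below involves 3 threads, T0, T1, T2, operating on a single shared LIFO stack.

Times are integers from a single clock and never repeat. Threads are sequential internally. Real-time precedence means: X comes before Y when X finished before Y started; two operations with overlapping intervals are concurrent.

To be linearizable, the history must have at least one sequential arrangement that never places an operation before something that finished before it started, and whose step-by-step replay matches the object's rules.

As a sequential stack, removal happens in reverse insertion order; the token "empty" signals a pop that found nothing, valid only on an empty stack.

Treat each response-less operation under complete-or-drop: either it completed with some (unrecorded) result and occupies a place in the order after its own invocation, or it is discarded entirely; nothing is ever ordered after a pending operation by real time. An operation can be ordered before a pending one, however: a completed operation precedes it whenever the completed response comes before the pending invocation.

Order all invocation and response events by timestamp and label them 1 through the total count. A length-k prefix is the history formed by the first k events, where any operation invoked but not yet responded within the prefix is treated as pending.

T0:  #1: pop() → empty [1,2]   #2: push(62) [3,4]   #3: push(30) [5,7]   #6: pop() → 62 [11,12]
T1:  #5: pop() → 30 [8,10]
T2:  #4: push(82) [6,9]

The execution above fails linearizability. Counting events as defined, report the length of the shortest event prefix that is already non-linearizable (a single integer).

events 1..11 are still linearizable — one witness is #1, #2, #3, #5, #4:
1. #1 pop() → empty, leaving stack <>
2. #2 push(62), leaving stack <62>
3. #3 push(30), leaving stack <62,30>
4. #5 pop() → 30, leaving stack <62>
5. #4 push(82), leaving stack <62,82>
with event 12 included (#6 responding at time 12), all real-time-consistent orders fail
one such order, #1, #2, #3, #4, #5, #6, breaks at step 5 where #5 pop() → 30 is illegal
one such order, #1, #2, #3, #5, #4, #6, breaks at step 6 where #6 pop() → 62 is illegal

12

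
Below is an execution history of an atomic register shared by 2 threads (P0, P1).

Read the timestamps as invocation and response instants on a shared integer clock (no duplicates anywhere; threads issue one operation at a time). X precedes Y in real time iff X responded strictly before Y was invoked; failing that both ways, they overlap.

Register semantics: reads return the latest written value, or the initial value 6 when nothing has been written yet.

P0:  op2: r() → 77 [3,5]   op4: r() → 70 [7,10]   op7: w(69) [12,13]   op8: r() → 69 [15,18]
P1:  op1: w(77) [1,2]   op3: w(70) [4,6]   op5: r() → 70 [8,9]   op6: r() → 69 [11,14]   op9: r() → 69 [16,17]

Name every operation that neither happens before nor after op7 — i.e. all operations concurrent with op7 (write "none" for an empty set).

op6

op7 runs from 12 to 13; window-overlapping ops are concurrent
op1 [1,2]: before
op2 [3,5]: before
op3 [4,6]: before
op4 [7,10]: before
op5 [8,9]: before
op6 [11,14]: concurrent
op8 [15,18]: after
op9 [16,17]: after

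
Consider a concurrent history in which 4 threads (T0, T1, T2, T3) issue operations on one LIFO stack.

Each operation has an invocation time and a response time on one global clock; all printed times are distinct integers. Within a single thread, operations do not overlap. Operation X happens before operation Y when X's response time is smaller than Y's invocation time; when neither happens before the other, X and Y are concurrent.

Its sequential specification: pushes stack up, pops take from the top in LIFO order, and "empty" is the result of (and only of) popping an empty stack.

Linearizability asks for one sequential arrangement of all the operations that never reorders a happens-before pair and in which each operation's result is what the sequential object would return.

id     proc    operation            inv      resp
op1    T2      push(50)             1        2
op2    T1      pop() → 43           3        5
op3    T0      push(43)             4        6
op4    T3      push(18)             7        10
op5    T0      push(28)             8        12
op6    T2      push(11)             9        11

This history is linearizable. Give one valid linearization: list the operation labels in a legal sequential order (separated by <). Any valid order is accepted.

step 1: op1 push(50) — stack <50>
step 2: op3 push(43) — stack <50,43>
step 3: op2 pop() → 43 — stack <50>
step 4: op4 push(18) — stack <50,18>
step 5: op5 push(28) — stack <50,18,28>
step 6: op6 push(11) — stack <50,18,28,11>

op1 < op3 < op2 < op4 < op5 < op6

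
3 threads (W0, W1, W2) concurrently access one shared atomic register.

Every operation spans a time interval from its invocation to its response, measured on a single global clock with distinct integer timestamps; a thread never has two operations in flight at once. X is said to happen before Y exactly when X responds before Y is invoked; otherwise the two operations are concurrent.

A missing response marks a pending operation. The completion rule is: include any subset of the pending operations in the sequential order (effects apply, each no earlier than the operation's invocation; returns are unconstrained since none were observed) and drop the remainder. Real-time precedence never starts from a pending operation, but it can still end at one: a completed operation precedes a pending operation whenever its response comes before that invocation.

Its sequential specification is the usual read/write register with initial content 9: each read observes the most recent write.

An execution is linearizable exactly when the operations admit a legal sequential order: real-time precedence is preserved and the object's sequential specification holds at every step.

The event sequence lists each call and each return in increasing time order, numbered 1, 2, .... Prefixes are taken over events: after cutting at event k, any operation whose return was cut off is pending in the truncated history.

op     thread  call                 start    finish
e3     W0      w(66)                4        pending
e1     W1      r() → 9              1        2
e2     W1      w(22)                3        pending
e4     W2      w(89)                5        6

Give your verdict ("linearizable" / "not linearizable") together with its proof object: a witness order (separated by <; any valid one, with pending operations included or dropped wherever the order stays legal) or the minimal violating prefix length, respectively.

1. e1 r() → 9, leaving value 9
2. e2 w(22) (pending, included), leaving value 22
3. e3 w(66) (pending, included), leaving value 66
4. e4 w(89), leaving value 89

linearizable — witness: e1 < e2 < e3 < e4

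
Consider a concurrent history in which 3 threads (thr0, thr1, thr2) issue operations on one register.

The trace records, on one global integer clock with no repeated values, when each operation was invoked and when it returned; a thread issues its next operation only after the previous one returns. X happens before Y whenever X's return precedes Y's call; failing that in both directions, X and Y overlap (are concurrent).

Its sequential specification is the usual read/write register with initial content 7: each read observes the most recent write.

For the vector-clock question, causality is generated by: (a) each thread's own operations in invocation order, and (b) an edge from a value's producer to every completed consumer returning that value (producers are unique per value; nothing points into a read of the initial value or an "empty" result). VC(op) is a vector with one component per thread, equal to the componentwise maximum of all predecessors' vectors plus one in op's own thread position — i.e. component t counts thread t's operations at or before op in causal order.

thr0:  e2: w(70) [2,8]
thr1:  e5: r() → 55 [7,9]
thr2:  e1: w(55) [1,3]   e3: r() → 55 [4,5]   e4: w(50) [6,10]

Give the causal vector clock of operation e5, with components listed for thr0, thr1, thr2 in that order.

root op e1, invoked 1: fresh clock plus thr2's own tick → (0, 0, 1)
root op e2, invoked 2: fresh clock plus thr0's own tick → (1, 0, 0)
VC(e3, invoked at 4): max of VC(e1)=(0, 0, 1), then +1 on thread thr2 → (0, 0, 2)
VC(e5, invoked at 7): max of VC(e1)=(0, 0, 1), then +1 on thread thr1 → (0, 1, 1)
VC(e4, invoked at 6): max of VC(e3)=(0, 0, 2), then +1 on thread thr2 → (0, 0, 3)
target: VC(e5) = (0, 1, 1)

(0, 1, 1)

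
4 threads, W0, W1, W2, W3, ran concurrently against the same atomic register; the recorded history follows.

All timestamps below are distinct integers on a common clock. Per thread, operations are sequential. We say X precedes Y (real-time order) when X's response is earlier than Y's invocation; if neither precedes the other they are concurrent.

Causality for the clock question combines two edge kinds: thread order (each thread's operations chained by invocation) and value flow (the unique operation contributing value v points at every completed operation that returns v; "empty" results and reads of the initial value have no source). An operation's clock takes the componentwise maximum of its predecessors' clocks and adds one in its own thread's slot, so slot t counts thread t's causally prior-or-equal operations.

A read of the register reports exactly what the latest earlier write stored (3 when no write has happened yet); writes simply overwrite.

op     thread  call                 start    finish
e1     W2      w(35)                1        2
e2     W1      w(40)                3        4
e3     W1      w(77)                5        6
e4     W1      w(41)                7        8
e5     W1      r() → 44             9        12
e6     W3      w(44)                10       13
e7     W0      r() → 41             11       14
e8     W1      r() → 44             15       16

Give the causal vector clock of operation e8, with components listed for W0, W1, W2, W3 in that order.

(0, 5, 0, 1)

e6 (invocation 10): nothing precedes it; W3's component alone gives (0, 0, 0, 1)
e1 (invocation 1): nothing precedes it; W2's component alone gives (0, 0, 1, 0)
e2 (invocation 3): nothing precedes it; W1's component alone gives (0, 1, 0, 0)
merge at e3 (invoked 5): VC(e2)=(0, 1, 0, 0), own-thread bump on W1 → (0, 2, 0, 0)
merge at e4 (invoked 7): VC(e3)=(0, 2, 0, 0), own-thread bump on W1 → (0, 3, 0, 0)
merge at e7 (invoked 11): VC(e4)=(0, 3, 0, 0), own-thread bump on W0 → (1, 3, 0, 0)
merge at e5 (invoked 9): VC(e4)=(0, 3, 0, 0), VC(e6)=(0, 0, 0, 1), own-thread bump on W1 → (0, 4, 0, 1)
merge at e8 (invoked 15): VC(e5)=(0, 4, 0, 1), VC(e6)=(0, 0, 0, 1), own-thread bump on W1 → (0, 5, 0, 1)
target: VC(e8) = (0, 5, 0, 1)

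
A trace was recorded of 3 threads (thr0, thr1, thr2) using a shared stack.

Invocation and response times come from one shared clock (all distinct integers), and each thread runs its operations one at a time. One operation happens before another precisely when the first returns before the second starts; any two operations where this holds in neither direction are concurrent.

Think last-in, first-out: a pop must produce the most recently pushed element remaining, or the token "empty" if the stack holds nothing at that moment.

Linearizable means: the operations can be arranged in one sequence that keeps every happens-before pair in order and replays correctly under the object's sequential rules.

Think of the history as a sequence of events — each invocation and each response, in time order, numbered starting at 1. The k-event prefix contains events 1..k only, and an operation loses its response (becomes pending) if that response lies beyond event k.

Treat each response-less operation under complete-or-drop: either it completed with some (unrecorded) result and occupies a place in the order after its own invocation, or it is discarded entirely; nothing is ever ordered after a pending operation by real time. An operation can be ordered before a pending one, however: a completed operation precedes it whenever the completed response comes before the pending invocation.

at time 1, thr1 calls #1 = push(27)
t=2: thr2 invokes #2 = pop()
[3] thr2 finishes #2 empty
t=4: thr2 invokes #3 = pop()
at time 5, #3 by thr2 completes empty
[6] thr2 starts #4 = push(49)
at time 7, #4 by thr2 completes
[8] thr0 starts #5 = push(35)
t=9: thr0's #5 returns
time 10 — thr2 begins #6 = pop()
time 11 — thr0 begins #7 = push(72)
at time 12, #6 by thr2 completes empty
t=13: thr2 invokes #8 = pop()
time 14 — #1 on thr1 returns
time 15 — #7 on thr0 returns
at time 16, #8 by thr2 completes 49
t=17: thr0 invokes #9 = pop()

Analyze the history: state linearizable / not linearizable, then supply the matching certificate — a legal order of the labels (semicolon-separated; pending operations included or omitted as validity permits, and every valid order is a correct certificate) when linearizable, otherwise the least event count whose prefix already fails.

cut after 11 events: linearizable; cut after 12 events (#6 responds, time 12): not linearizable
exhaustive check: the 5 completed stack ops admit one real-time order; illegal
no completion choice of the 2 pending operations (#1, #7) rescues it — every subset was tried
take #2, #3, #4, #5, #6 (pending dropped): step 5 already fails, because #6 pop() → empty cannot occur there

not linearizable — minimal violating prefix: 12 events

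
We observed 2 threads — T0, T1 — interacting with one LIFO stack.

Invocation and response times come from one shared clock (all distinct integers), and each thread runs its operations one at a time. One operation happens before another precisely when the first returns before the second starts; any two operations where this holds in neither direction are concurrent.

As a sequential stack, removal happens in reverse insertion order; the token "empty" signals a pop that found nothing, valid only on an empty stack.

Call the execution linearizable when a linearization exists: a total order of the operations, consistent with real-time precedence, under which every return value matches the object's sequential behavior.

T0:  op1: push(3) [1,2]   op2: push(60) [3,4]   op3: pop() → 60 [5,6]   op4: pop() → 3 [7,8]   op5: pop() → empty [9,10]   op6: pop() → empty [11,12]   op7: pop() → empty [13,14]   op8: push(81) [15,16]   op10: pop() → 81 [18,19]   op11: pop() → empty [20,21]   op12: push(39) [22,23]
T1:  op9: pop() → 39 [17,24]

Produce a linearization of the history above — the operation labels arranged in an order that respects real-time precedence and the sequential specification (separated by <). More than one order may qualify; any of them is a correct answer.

after step 1 (op1 push(3)): stack <3>
after step 2 (op2 push(60)): stack <3,60>
after step 3 (op3 pop() → 60): stack <3>
after step 4 (op4 pop() → 3): stack <>
after step 5 (op5 pop() → empty): stack <>
after step 6 (op6 pop() → empty): stack <>
after step 7 (op7 pop() → empty): stack <>
after step 8 (op8 push(81)): stack <81>
after step 9 (op10 pop() → 81): stack <>
after step 10 (op11 pop() → empty): stack <>
after step 11 (op12 push(39)): stack <39>
after step 12 (op9 pop() → 39): stack <>

op1 < op2 < op3 < op4 < op5 < op6 < op7 < op8 < op10 < op11 < op12 < op9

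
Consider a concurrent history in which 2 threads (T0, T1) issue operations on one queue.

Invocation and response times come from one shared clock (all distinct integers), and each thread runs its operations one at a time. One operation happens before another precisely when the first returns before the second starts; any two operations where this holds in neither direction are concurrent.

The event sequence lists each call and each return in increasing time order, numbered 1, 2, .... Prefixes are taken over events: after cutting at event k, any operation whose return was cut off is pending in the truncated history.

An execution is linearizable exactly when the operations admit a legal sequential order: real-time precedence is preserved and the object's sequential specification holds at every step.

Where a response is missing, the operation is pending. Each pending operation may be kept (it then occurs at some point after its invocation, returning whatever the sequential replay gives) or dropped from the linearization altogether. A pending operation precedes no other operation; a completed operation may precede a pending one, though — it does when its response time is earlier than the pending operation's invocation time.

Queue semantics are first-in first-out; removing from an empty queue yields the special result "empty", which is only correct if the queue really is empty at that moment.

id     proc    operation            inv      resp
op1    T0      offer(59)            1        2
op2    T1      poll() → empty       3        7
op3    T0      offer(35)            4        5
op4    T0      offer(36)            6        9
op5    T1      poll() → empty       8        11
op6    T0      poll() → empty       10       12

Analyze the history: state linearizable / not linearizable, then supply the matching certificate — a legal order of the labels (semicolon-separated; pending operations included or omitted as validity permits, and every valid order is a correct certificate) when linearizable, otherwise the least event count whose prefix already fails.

the violation lands at event 7, op2's response at time 7: events 1..6 linearize, events 1..7 do not
checked exhaustively: 2 real-time-consistent orders of 3 completed operations, zero legal queue replays
completion choices over the 1 pending operation (op4) were checked; none helps
for example op1, op2, op3 (pending dropped) fails at step 2: op2 poll() → empty is not legal there
for example op1, op3, op2 (pending dropped) fails at step 3: op2 poll() → empty is not legal there

not linearizable — minimal violating prefix: 7 events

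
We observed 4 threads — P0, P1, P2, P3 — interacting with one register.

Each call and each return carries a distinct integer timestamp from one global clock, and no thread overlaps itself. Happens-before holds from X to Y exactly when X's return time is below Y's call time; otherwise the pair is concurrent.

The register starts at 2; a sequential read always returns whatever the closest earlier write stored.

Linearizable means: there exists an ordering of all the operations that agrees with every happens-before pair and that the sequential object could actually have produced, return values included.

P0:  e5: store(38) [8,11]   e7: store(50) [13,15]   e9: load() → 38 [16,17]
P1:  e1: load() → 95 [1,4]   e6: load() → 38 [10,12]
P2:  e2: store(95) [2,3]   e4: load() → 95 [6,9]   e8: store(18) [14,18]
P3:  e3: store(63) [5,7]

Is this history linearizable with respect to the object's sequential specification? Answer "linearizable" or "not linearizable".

already the first 17 events (up to e9's response at time 17) admit no linearization; the first 16 still do
checked exhaustively: 10 real-time-consistent orders of 8 completed operations, zero legal register replays
every completion of the 1 pending operation (e8) was checked; none linearizes
take e1, e2, e3, e4, e5, e6, e7, e9 (pending dropped): step 1 already fails, because e1 load() → 95 cannot occur there
take e1, e2, e3, e4, e6, e5, e7, e9 (pending dropped): step 1 already fails, because e1 load() → 95 cannot occur there

not linearizable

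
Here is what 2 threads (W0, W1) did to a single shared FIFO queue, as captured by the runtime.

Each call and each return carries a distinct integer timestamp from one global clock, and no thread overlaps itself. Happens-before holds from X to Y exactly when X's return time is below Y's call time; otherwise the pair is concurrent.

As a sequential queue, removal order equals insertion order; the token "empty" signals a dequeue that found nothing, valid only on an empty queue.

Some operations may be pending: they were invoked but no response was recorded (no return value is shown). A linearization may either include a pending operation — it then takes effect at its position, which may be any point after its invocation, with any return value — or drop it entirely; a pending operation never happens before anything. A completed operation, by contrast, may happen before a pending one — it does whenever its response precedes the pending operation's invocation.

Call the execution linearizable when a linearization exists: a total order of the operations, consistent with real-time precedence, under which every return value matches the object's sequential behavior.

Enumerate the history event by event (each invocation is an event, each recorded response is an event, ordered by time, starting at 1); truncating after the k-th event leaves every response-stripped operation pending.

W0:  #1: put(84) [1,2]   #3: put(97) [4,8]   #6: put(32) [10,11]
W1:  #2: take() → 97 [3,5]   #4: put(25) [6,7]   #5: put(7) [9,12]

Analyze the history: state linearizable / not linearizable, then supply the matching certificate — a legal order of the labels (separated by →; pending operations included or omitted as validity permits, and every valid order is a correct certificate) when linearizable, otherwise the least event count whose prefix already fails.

prefix check: 1..4 passes, 1..5 fails once #2's time-5 response joins
the completed operations (2 total) allow one real-time order; the FIFO queue replay rejects it
include/drop combinations of the 1 pending operation (#3) were all tried; none helps
e.g. #1, #2 (pending dropped): illegal at step 2, since #2 take() → 97 cannot apply there

not linearizable — minimal violating prefix: 5 events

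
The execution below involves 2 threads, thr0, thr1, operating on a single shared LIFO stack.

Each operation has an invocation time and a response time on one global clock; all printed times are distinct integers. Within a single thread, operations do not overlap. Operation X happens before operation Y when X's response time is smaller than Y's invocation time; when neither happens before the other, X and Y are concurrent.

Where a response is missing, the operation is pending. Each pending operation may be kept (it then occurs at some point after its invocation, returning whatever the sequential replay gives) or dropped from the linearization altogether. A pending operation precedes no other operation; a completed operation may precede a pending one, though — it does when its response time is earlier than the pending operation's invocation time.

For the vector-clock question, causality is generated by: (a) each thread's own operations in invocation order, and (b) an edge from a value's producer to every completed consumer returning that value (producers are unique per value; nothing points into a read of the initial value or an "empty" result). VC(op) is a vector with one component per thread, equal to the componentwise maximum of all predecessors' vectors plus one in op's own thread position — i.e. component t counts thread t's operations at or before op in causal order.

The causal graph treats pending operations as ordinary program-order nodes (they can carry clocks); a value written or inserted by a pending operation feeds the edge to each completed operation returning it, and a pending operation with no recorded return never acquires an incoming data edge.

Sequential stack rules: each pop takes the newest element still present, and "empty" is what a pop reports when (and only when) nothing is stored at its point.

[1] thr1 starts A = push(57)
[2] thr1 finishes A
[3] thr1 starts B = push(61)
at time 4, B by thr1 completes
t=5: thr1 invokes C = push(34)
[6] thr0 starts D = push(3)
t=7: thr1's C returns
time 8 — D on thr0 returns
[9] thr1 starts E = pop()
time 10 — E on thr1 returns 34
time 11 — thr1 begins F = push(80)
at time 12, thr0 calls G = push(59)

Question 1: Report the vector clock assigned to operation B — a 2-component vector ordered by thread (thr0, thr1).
Answer: (0, 2)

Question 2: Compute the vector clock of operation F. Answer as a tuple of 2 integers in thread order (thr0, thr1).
Answer: (0, 5)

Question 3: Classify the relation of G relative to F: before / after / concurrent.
Answer: concurrent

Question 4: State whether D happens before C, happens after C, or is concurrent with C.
Answer: concurrent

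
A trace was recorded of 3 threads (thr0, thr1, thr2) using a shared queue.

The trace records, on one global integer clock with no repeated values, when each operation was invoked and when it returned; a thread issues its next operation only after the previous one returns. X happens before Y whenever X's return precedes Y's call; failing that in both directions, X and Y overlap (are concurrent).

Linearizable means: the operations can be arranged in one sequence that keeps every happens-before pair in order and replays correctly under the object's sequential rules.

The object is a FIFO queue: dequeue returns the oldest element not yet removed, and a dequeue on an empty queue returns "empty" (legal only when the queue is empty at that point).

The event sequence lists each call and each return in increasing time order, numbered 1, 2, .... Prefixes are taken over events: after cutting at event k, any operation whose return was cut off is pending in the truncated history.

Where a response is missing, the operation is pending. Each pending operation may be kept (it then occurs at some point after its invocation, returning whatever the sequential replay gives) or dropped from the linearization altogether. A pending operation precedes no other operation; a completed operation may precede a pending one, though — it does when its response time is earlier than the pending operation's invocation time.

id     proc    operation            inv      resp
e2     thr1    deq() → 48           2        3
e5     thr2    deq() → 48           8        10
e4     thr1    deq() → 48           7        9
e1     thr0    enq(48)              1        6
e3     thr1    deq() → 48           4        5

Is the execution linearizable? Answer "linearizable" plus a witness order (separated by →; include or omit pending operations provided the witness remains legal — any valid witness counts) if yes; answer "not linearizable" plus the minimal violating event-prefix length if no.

not linearizable — minimal violating prefix: 5 events

cut after 4 events: linearizable; cut after 5 events (e3 responds, time 5): not linearizable
the sole real-time-consistent order of 2 completed operations fails the queue replay
every completion of the 1 pending operation (e1) was checked; none linearizes
take e2, e3 (pending dropped): step 1 already fails, because e2 deq() → 48 cannot occur there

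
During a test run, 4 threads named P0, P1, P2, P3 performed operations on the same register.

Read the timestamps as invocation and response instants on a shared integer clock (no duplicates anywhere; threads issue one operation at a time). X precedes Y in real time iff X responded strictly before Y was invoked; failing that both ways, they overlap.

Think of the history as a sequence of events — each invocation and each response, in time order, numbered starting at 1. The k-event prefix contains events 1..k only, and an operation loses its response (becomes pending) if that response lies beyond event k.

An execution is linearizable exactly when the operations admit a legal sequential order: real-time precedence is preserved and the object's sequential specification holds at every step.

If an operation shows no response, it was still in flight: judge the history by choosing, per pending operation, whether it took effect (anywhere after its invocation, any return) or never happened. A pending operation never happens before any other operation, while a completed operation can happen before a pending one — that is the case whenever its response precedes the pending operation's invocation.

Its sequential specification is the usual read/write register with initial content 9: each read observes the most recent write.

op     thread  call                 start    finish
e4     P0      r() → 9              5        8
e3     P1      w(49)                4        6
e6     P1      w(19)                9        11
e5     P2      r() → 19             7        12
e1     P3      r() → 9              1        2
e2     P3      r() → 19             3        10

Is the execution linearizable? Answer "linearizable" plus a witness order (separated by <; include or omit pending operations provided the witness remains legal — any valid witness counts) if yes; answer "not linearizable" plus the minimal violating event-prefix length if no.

linearizable — witness: e1 < e4 < e3 < e6 < e2 < e5

1. e1 r() → 9, leaving value 9
2. e4 r() → 9, leaving value 9
3. e3 w(49), leaving value 49
4. e6 w(19), leaving value 19
5. e2 r() → 19, leaving value 19
6. e5 r() → 19, leaving value 19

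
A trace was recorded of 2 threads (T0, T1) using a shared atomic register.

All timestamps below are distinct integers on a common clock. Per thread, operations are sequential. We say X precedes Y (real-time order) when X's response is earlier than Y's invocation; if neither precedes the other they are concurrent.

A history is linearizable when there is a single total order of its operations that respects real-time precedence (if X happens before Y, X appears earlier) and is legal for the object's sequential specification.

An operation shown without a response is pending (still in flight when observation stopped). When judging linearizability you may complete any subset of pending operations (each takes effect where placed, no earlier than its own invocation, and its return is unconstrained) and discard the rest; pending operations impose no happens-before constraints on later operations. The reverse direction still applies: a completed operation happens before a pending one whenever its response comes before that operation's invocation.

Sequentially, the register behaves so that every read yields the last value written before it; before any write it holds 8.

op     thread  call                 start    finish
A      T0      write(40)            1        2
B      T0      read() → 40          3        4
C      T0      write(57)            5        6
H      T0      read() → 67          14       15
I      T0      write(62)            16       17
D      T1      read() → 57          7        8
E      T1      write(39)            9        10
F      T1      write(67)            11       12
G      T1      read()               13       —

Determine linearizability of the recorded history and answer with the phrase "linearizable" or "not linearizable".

linearizable

a witness: A, B, C, D, E, F, G, H, I
step 1: A write(40) — value 40
step 2: B read() → 40 — value 40
step 3: C write(57) — value 57
step 4: D read() → 57 — value 57
step 5: E write(39) — value 39
step 6: F write(67) — value 67
step 7: G read() (pending, included) — value 67
step 8: H read() → 67 — value 67
step 9: I write(62) — value 62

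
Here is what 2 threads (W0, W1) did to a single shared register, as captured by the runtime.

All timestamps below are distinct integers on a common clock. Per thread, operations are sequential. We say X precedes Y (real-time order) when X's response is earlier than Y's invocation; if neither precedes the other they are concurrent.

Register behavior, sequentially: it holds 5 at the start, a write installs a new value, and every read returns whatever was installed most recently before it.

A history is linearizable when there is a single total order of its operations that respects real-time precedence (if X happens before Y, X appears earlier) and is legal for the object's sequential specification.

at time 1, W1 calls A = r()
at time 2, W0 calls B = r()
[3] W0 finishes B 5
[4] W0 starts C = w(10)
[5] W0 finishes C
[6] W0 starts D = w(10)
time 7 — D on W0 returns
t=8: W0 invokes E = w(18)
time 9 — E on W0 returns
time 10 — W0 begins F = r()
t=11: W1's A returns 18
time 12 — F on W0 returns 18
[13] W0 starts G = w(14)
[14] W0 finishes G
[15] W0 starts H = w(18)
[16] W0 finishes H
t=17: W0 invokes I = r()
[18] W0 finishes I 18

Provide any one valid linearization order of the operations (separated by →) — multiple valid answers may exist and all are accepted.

B → C → D → E → A → F → G → H → I

1. B r() → 5, leaving value 5
2. C w(10), leaving value 10
3. D w(10), leaving value 10
4. E w(18), leaving value 18
5. A r() → 18, leaving value 18
6. F r() → 18, leaving value 18
7. G w(14), leaving value 14
8. H w(18), leaving value 18
9. I r() → 18, leaving value 18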